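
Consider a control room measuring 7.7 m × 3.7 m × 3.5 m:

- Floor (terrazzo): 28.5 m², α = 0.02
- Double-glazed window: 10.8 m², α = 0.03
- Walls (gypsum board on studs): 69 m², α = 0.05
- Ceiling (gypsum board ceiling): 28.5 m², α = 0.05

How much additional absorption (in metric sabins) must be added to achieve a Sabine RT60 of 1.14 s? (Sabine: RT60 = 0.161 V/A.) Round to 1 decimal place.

Equivalent absorption area: A₁ = 28.5*0.02 + 10.8*0.03 + 69*0.05 + 28.5*0.05 = 5.769 m².
For T = 1.14 s, need A₂ = 0.161·V/T = 0.161·99.715/1.14 = 14.083 sabins.
Shortfall: 14.083 − 5.769 = 8.3 sabins.

8.3 sabins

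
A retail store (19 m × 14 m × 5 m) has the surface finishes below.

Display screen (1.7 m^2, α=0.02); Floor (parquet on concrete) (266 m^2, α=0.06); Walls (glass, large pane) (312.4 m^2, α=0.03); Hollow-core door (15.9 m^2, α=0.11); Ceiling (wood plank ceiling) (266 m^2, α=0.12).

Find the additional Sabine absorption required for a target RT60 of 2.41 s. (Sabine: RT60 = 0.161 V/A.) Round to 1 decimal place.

29.8 sabins

Equivalent absorption area: A₁ = 1.7*0.02 + 266*0.06 + 312.4*0.03 + 15.9*0.11 + 266*0.12 = 59.035 m^2.
V = 1330 m³. Required absorption A₂ = 0.161 × 1330 / 2.41 = 88.851 sabins.
Shortfall: 88.851 − 59.035 = 29.8 sabins.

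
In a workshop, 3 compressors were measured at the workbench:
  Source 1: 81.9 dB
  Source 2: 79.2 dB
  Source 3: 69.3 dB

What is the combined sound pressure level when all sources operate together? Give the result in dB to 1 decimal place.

83.9 dB

Σ 10^(Lᵢ/10) = 2.466e+08.
L_total = 10·log₁₀(2.466e+08) = 83.9 dB.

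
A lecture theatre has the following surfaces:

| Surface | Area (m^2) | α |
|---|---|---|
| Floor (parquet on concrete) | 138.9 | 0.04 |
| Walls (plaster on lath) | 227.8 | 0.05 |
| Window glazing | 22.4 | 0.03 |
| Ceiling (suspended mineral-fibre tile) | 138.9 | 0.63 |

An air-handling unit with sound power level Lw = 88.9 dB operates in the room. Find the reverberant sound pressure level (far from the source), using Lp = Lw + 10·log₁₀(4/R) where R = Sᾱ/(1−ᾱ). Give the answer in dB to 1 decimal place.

73.7 dB

Σ(Sᵢαᵢ) = 138.9×0.04 + 227.8×0.05 + 22.4×0.03 + 138.9×0.63 = 105.125; total area S = 528.0 m^2.
ᾱ = 105.125/528.0 = 0.1991; R = Sᾱ/(1−ᾱ) = 105.125/(1−0.1991) = 131.259 m^2.
Lp = Lw + 10 log₁₀(4/R) = 88.9 -15.16 = 73.7 dB.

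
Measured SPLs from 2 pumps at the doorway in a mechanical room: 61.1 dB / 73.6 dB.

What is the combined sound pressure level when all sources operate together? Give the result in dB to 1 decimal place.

73.8 dB

Σ 10^(Lᵢ/10) = 2.42e+07.
L_total = 10·log₁₀(2.42e+07) = 73.8 dB.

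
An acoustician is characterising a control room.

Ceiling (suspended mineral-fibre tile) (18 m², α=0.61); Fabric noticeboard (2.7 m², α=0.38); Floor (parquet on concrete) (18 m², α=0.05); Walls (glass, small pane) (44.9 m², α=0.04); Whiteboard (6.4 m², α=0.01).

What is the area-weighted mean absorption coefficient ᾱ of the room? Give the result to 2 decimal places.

Total surface area S = 90.0 m².
A = 18×0.61 + 2.7×0.38 + 18×0.05 + 44.9×0.04 + 6.4×0.01 = 14.766 sabins.
ᾱ = A/S = 0.16.

0.16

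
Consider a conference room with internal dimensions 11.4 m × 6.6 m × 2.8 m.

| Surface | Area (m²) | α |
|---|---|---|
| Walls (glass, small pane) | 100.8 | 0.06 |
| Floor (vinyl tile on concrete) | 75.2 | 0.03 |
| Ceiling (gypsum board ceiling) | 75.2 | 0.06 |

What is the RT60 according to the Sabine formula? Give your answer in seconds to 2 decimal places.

2.65 s

Total absorption A = 100.8*0.06 + 75.2*0.03 + 75.2*0.06
  = 6.048 + 2.256 + 4.512 = 12.816 m² sabins.
Volume V = 11.4 × 6.6 × 2.8 = 210.672 m³.
T = 0.161 V/A = 0.161·210.672/12.816 = 2.65 s.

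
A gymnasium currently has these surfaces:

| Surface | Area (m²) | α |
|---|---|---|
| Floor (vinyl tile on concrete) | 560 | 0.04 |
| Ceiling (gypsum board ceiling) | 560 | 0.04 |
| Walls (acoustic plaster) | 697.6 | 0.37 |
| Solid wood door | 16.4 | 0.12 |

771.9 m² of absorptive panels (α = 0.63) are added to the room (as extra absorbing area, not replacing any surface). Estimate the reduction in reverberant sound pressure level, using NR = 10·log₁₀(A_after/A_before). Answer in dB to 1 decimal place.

4.1 dB

Total absorption A_before = 560*0.04 + 560*0.04 + 697.6*0.37 + 16.4*0.12
  = 22.400 + 22.400 + 258.112 + 1.968 = 304.880 m² sabins.
Treatment contributes 771.9·0.63 = 486.297 sabins.
A_after = 304.880 + 486.297 = 791.177 sabins.
NR = 10·log₁₀(791.177/304.880) = 4.1 dB.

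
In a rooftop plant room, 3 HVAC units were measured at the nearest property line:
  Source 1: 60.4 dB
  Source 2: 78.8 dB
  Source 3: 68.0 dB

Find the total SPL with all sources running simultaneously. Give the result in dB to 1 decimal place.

79.2 dB

Converting to relative power and adding: 10^(60.4/10) + 10^(78.8/10) + 10^(68.0/10) = 8.326e+07.
Back to dB: 10·log₁₀ Σ = 79.2 dB.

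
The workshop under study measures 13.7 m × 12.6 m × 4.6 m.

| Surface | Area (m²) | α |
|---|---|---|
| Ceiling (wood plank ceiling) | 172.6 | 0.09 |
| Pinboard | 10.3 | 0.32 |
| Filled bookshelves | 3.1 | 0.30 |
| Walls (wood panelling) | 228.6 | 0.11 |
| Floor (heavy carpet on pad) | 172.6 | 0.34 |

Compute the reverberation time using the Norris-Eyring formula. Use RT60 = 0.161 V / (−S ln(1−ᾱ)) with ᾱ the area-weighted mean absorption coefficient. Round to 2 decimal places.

1.12 s

S = Σ Sᵢ = 587.2 m².
Absorption A = 172.6·0.09 + 10.3·0.32 + 3.1·0.30 + 228.6·0.11 + 172.6·0.34 = 103.590 sabins.
ᾱ = 103.590 / 587.2 = 0.1764.
Eyring denominator: −S ln(1−ᾱ) = 113.958.
V = 13.7 × 12.6 × 4.6 = 794.052 m³.
T = 0.161·V/[−S·ln(1−ᾱ)] = 0.161·794.052/113.958 = 1.12 s.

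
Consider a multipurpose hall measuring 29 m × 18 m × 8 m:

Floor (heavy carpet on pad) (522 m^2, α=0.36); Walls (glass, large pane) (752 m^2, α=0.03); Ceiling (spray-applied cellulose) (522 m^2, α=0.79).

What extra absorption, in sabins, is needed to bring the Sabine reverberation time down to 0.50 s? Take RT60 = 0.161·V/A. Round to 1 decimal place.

721.8 sabins

A₁ = Σ Sᵢαᵢ = 522×0.36 + 752×0.03 + 522×0.79 = 622.860 sabins.
V = 4176 m³. Required absorption A₂ = 0.161 × 4176 / 0.50 = 1344.672 sabins.
ΔA = A₂ − A₁ = 1344.672 − 622.860 = 721.8 sabins.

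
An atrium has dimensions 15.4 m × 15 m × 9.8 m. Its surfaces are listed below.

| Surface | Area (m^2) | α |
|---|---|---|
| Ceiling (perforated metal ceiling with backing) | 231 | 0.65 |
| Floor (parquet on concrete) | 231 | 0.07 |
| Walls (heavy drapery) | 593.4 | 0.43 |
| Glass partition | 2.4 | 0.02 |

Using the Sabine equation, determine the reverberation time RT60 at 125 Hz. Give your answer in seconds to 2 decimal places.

0.86 seconds

Total absorption A = 231*0.65 + 231*0.07 + 593.4*0.43 + 2.4*0.02
  = 150.150 + 16.170 + 255.162 + 0.048 = 421.530 m^2 sabins.
Room volume: 2263.8 m³.
T = 0.161 V/A = 0.161·2263.8/421.530 = 0.86 s.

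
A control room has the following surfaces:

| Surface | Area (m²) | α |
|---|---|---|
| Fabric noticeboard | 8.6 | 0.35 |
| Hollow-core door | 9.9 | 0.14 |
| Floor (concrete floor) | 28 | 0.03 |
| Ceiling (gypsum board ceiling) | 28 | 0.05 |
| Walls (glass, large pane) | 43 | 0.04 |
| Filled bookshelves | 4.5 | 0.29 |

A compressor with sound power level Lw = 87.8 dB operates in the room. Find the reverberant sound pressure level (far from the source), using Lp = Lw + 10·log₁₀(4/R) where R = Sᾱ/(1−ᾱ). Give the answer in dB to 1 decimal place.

Σ(Sᵢαᵢ) = 8.6·0.35 + 9.9·0.14 + 28·0.03 + 28·0.05 + 43·0.04 + 4.5·0.29 = 9.661; total area S = 122.0 m².
ᾱ = 9.661/122.0 = 0.0792; R = Sᾱ/(1−ᾱ) = 9.661/(1−0.0792) = 10.492 m².
Lp = Lw + 10 log₁₀(4/R) = 87.8 -4.19 = 83.6 dB.

83.6 dB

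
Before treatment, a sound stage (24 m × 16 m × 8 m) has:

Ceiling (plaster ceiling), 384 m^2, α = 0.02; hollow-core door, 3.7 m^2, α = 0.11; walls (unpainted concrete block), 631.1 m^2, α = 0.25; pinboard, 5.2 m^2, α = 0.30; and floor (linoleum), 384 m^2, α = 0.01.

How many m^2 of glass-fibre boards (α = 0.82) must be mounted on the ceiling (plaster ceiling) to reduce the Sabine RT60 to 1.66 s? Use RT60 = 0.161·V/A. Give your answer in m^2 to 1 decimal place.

Equivalent absorption area: A₁ = 384*0.02 + 3.7*0.11 + 631.1*0.25 + 5.2*0.30 + 384*0.01 = 171.262 m^2.
Required A₂ = 0.161·3072/1.66 = 297.947 sabins.
ΔA needed = 297.947 − 171.262 = 126.685 sabins.
Net gain per m^2: Δα = 0.82 − 0.02 = 0.80.
Panel area = 126.685 / 0.80 = 158.4 m^2.

158.4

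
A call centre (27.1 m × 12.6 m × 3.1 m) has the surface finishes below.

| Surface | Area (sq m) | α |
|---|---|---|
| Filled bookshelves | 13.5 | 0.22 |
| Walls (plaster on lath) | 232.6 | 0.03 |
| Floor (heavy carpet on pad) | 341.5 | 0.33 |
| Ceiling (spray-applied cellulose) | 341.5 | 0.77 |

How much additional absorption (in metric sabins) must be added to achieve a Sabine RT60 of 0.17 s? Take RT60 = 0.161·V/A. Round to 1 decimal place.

Total absorption A₁ = 13.5×0.22 + 232.6×0.03 + 341.5×0.33 + 341.5×0.77
  = 2.970 + 6.978 + 112.695 + 262.955 = 385.598 sq m sabins.
V = 1058.526 m³. Required absorption A₂ = 0.161 × 1058.526 / 0.17 = 1002.486 sabins.
Shortfall: 1002.486 − 385.598 = 616.9 sabins.

616.9 sabins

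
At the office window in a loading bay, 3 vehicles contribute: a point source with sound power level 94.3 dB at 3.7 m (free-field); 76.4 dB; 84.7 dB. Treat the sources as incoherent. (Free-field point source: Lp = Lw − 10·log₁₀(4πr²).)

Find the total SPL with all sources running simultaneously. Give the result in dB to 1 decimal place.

Source at 3.7 m: Lp = 94.3 − 10·log₁₀(4π·3.7²) = 94.3 − 10·log₁₀(172.034) = 71.9 dB.
Sum in the linear (power) domain: Σ 10^(Lᵢ/10) = 10^(71.9/10) + 10^(76.4/10) + 10^(84.7/10) = 3.543e+08.
L_total = 10·log₁₀(3.543e+08) = 85.5 dB.

85.5 dB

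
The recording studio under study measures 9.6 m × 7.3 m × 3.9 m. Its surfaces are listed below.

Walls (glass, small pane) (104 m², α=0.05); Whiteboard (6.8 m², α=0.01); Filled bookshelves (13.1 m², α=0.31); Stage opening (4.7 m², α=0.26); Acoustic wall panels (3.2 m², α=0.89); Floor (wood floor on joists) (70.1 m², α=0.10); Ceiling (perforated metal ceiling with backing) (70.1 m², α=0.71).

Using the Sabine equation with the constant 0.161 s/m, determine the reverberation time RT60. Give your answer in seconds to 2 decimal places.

Equivalent absorption area: A = 104*0.05 + 6.8*0.01 + 13.1*0.31 + 4.7*0.26 + 3.2*0.89 + 70.1*0.10 + 70.1*0.71 = 70.180 m².
Room volume: 273.312 m³.
T = 0.161 V/A = 0.161·273.312/70.180 = 0.63 s.

0.63 seconds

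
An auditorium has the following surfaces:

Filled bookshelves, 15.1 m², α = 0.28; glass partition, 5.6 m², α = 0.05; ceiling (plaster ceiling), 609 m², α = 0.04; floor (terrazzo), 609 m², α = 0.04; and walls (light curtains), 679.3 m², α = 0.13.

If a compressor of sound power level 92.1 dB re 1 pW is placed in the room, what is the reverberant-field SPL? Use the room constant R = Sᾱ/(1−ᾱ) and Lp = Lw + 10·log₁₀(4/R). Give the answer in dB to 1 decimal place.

A = 141.537 sabins; S = 1918.0 m².
ᾱ = 0.0738, so room constant R = A/(1−ᾱ) = 152.815 m².
Lp = 92.1 + 10·log₁₀(4/152.815) = 92.1 + (-15.82) = 76.3 dB.

76.3 dB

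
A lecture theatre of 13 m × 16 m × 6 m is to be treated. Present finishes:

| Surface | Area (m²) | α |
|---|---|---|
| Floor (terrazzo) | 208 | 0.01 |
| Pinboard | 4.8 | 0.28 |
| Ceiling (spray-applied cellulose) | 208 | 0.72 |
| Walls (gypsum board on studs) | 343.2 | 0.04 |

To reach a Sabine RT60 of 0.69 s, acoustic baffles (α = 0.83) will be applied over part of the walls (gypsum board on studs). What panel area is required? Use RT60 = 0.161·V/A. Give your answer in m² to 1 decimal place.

Total absorption A₁ = 208·0.01 + 4.8·0.28 + 208·0.72 + 343.2·0.04
  = 2.080 + 1.344 + 149.760 + 13.728 = 166.912 m² sabins.
V = 1248 m³. Target absorption A₂ = 0.161 × 1248 / 0.69 = 291.200 sabins.
ΔA needed = 291.200 − 166.912 = 124.288 sabins.
Net gain per m²: Δα = 0.83 − 0.04 = 0.79.
Panel area = 124.288 / 0.79 = 157.3 m².

157.3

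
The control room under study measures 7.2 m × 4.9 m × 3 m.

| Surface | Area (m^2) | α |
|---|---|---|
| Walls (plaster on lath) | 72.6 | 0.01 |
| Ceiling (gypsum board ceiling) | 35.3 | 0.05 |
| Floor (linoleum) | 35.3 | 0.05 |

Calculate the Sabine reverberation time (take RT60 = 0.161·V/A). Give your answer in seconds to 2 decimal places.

4.00 s

A = Σ Sᵢαᵢ = 72.6*0.01 + 35.3*0.05 + 35.3*0.05 = 4.256 sabins.
Volume V = 7.2 × 4.9 × 3 = 105.84 m³.
T = 0.161 V/A = 0.161·105.84/4.256 = 4.00 s.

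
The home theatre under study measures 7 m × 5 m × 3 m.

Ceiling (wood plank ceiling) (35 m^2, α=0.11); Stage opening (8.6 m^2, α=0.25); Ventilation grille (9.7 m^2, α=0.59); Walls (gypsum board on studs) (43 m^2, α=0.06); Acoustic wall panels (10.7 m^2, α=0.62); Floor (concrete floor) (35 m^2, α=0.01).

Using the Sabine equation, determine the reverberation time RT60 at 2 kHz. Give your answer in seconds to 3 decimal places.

0.794 seconds

Summing Sᵢαᵢ: 3.850 + 2.150 + 5.723 + 2.580 + 6.634 + 0.350 → A = 21.287 sabins.
V = 7·5·3 = 105 m³.
T = 0.161 V/A = 0.161·105/21.287 = 0.794 s.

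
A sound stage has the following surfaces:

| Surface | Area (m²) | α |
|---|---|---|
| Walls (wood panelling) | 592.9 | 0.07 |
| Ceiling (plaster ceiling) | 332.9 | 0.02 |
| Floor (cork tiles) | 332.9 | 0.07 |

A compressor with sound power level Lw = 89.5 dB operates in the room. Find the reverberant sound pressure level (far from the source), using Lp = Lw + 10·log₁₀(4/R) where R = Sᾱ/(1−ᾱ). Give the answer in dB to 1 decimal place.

76.7 dB

Σ(Sᵢαᵢ) = 592.9×0.07 + 332.9×0.02 + 332.9×0.07 = 71.464; total area S = 1258.7 m².
ᾱ = 0.0568, so room constant R = A/(1−ᾱ) = 75.768 m².
Lp = 89.5 + 10·log₁₀(4/75.768) = 89.5 + (-12.77) = 76.7 dB.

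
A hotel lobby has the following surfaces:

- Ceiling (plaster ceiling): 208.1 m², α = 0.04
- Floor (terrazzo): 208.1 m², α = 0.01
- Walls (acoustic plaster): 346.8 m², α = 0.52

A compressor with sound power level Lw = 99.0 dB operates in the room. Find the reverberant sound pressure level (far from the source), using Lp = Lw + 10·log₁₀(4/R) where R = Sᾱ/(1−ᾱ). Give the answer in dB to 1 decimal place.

81.0 dB

Σ(Sᵢαᵢ) = 208.1×0.04 + 208.1×0.01 + 346.8×0.52 = 190.741; total area S = 763.0 m².
ᾱ = 190.741/763.0 = 0.2500; R = Sᾱ/(1−ᾱ) = 190.741/(1−0.2500) = 254.321 m².
Lp = 99.0 + 10·log₁₀(4/254.321) = 99.0 + (-18.03) = 81.0 dB.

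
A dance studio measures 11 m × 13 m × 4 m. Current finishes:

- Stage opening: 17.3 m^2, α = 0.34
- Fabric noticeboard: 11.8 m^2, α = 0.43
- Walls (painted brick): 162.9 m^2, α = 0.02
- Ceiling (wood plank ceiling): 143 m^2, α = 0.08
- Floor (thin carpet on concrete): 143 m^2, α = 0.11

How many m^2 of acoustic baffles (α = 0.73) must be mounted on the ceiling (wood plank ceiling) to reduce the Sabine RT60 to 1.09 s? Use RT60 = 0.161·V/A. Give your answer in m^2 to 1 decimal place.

66.3

Summing Sᵢαᵢ: 5.882 + 5.074 + 3.258 + 11.440 + 15.730 → A₁ = 41.384 sabins.
Required A₂ = 0.161·572/1.09 = 84.488 sabins.
ΔA needed = 84.488 − 41.384 = 43.104 sabins.
Net gain per m^2: Δα = 0.73 − 0.08 = 0.65.
Panel area = 43.104 / 0.65 = 66.3 m^2.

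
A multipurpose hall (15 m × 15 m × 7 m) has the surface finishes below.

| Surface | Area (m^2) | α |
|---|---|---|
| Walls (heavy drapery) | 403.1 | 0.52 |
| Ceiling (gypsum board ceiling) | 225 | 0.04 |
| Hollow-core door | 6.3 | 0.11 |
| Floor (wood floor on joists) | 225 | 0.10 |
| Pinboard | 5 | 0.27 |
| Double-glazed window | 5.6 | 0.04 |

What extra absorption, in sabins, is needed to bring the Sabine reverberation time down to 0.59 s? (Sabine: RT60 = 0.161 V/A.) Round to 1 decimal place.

Equivalent absorption area: A₁ = 403.1*0.52 + 225*0.04 + 6.3*0.11 + 225*0.10 + 5*0.27 + 5.6*0.04 = 243.379 m^2.
For T = 0.59 s, need A₂ = 0.161·V/T = 0.161·1575/0.59 = 429.788 sabins.
ΔA = A₂ − A₁ = 429.788 − 243.379 = 186.4 sabins.

186.4 sabins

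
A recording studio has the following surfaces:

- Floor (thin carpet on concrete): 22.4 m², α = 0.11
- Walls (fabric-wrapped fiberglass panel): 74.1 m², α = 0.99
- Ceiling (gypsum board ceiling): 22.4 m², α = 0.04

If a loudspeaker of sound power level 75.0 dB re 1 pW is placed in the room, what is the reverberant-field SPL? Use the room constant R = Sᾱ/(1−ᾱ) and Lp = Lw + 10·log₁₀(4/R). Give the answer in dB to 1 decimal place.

57.7 dB

A = 76.719 sabins; S = 118.9 m².
ᾱ = 0.6452, so room constant R = A/(1−ᾱ) = 216.232 m².
Lp = Lw + 10 log₁₀(4/R) = 75.0 -17.33 = 57.7 dB.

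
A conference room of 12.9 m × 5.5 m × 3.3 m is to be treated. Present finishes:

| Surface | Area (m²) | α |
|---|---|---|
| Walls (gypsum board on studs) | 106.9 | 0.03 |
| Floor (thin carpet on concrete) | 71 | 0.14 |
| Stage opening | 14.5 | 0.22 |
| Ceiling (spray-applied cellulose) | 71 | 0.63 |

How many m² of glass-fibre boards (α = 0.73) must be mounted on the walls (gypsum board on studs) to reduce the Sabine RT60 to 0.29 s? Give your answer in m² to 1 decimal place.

Equivalent absorption area: A₁ = 106.9·0.03 + 71·0.14 + 14.5·0.22 + 71·0.63 = 61.067 m².
V = 234.135 m³. Target absorption A₂ = 0.161 × 234.135 / 0.29 = 129.985 sabins.
Absorption to add: 129.985 − 61.067 = 68.918 sabins.
Net gain per m²: Δα = 0.73 − 0.03 = 0.70.
Area = ΔA/Δα = 68.918/0.70 = 98.5 m².

98.5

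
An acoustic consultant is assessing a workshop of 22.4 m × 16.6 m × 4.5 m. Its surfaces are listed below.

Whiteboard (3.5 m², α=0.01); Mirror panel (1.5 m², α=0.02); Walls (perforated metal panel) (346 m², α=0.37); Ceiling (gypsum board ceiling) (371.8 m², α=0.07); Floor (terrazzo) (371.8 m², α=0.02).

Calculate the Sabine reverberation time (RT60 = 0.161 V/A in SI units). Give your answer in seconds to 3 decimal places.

1.668 s

Equivalent absorption area: A = 3.5·0.01 + 1.5·0.02 + 346·0.37 + 371.8·0.07 + 371.8·0.02 = 161.547 m².
Room volume: 1673.28 m³.
Sabine: RT60 = 0.161 × 1673.28 / 161.547 = 1.668 s.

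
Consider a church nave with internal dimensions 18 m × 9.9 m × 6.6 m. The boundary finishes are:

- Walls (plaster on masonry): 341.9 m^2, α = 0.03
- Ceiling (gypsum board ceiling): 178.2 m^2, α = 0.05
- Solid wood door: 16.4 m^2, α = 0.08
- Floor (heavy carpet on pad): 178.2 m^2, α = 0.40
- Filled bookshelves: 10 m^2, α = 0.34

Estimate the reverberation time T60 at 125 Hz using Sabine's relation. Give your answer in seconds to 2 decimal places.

Total absorption A = 341.9·0.03 + 178.2·0.05 + 16.4·0.08 + 178.2·0.40 + 10·0.34
  = 10.257 + 8.910 + 1.312 + 71.280 + 3.400 = 95.159 m^2 sabins.
V = 18·9.9·6.6 = 1176.12 m³.
RT60 = 0.161 · V / A = 0.161 × 1176.12 / 95.159 = 1.99 s.

1.99 sec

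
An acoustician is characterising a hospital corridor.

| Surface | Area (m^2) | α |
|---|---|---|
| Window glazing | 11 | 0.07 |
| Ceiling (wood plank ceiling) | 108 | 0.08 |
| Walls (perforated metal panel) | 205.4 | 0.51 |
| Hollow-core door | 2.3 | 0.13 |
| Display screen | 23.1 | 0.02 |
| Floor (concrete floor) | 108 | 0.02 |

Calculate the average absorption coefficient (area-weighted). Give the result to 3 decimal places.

Total surface area S = 457.8 m^2.
Weighted sum Σ Sα = 117.085.
ᾱ = 117.085 / 457.8 = 0.256.

0.256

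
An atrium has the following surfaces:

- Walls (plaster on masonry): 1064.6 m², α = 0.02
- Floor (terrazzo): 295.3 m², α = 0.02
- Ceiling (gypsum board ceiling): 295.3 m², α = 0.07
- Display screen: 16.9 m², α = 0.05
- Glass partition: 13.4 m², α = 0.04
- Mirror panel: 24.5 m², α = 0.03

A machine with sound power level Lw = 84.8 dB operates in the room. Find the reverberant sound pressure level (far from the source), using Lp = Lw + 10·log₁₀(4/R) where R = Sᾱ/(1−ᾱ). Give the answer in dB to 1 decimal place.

Σ(Sᵢαᵢ) = 1064.6×0.02 + 295.3×0.02 + 295.3×0.07 + 16.9×0.05 + 13.4×0.04 + 24.5×0.03 = 49.985; total area S = 1710.0 m².
ᾱ = 0.0292, so room constant R = A/(1−ᾱ) = 51.488 m².
Lp = Lw + 10 log₁₀(4/R) = 84.8 -11.10 = 73.7 dB.

73.7 dB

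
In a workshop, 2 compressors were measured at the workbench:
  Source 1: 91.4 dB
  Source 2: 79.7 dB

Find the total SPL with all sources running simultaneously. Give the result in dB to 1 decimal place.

91.7 dB

Σ 10^(Lᵢ/10) = 1.474e+09.
L_total = 10·log₁₀(1.474e+09) = 91.7 dB.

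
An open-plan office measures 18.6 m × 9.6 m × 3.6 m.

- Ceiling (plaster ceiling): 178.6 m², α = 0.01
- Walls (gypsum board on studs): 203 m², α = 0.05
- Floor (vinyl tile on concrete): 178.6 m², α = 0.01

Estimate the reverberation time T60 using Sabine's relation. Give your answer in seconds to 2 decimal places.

Summing Sᵢαᵢ: 1.786 + 10.150 + 1.786 → A = 13.722 sabins.
Volume V = 18.6 × 9.6 × 3.6 = 642.816 m³.
T = 0.161 V/A = 0.161·642.816/13.722 = 7.54 s.

7.54 seconds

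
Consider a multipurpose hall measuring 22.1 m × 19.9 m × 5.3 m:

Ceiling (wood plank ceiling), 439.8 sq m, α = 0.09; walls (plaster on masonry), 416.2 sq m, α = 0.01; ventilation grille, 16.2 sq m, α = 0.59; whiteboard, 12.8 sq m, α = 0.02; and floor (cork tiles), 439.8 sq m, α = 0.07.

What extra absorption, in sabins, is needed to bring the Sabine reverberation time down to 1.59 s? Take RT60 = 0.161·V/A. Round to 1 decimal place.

151.7 sabins

Total absorption A₁ = 439.8*0.09 + 416.2*0.01 + 16.2*0.59 + 12.8*0.02 + 439.8*0.07
  = 39.582 + 4.162 + 9.558 + 0.256 + 30.786 = 84.344 sq m sabins.
Target A₂ = 0.161·2330.887/1.59 = 236.021 sabins (V = 2330.887 m³).
Shortfall: 236.021 − 84.344 = 151.7 sabins.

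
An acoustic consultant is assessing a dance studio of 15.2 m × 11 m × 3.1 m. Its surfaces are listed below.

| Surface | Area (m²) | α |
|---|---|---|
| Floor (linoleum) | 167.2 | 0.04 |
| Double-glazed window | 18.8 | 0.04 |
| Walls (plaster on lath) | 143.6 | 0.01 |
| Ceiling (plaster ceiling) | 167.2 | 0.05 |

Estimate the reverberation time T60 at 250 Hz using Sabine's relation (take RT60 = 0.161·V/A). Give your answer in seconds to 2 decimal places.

4.84 sec

Equivalent absorption area: A = 167.2*0.04 + 18.8*0.04 + 143.6*0.01 + 167.2*0.05 = 17.236 m².
V = 15.2·11·3.1 = 518.32 m³.
T = 0.161 V/A = 0.161·518.32/17.236 = 4.84 s.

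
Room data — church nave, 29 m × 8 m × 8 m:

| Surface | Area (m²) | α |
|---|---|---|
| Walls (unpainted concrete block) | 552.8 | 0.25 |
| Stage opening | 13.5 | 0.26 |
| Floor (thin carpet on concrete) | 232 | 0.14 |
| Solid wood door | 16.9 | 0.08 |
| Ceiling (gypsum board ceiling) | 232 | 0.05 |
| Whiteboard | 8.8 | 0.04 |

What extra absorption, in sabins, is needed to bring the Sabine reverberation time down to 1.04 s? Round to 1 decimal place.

Summing Sᵢαᵢ: 138.200 + 3.510 + 32.480 + 1.352 + 11.600 + 0.352 → A₁ = 187.494 sabins.
Target A₂ = 0.161·1856/1.04 = 287.323 sabins (V = 1856 m³).
Additional absorption ΔA = 287.323 − 187.494 = 99.8 sabins.

99.8 sabins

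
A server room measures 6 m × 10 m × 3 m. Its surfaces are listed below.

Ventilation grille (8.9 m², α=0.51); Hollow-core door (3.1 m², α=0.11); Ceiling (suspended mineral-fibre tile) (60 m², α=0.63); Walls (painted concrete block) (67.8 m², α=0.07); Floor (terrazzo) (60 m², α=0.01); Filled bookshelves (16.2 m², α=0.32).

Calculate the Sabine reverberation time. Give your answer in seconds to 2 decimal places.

A = Σ Sᵢαᵢ = 8.9×0.51 + 3.1×0.11 + 60×0.63 + 67.8×0.07 + 60×0.01 + 16.2×0.32 = 53.210 sabins.
V = 6·10·3 = 180 m³.
T = 0.161 V/A = 0.161·180/53.210 = 0.54 s.

0.54 s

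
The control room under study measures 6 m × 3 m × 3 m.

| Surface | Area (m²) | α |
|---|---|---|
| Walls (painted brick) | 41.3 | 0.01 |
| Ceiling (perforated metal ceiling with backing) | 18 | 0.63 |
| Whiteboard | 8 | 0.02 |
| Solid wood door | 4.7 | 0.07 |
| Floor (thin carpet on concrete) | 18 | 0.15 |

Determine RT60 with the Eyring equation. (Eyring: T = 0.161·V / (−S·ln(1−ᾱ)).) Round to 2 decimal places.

S = Σ Sᵢ = 90.0 m².
Σ(Sᵢαᵢ) = 41.3×0.01 + 18×0.63 + 8×0.02 + 4.7×0.07 + 18×0.15 = 14.942.
ᾱ = 14.942 / 90.0 = 0.1660.
Eyring denominator: −S ln(1−ᾱ) = 16.337.
V = 6 × 3 × 3 = 54 m³.
RT60 = 0.161 × 54 / 16.337 = 0.53 s.

0.53 s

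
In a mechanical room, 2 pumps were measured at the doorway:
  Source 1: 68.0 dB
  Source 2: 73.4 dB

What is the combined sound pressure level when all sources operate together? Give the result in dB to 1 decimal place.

74.5 dB

Converting to relative power and adding: 10^(68.0/10) + 10^(73.4/10) = 2.819e+07.
Back to dB: 10·log₁₀ Σ = 74.5 dB.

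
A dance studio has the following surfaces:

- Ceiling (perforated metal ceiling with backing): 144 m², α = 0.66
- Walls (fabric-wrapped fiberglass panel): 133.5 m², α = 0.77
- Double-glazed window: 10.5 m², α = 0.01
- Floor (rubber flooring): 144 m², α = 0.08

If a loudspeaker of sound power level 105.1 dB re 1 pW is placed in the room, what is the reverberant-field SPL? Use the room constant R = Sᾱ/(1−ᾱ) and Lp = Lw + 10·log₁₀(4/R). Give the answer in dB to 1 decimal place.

Σ(Sᵢαᵢ) = 144·0.66 + 133.5·0.77 + 10.5·0.01 + 144·0.08 = 209.460; total area S = 432.0 m².
ᾱ = 209.460/432.0 = 0.4849; R = Sᾱ/(1−ᾱ) = 209.460/(1−0.4849) = 406.639 m².
Lp = Lw + 10 log₁₀(4/R) = 105.1 -20.07 = 85.0 dB.

85.0 dB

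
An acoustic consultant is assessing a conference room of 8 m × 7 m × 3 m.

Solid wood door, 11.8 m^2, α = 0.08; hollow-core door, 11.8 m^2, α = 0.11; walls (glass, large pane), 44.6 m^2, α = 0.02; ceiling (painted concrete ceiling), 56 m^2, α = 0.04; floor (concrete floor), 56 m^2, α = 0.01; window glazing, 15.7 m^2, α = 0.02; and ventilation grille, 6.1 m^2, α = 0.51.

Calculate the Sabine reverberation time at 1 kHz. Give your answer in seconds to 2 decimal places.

Total absorption A = 11.8×0.08 + 11.8×0.11 + 44.6×0.02 + 56×0.04 + 56×0.01 + 15.7×0.02 + 6.1×0.51
  = 0.944 + 1.298 + 0.892 + 2.240 + 0.560 + 0.314 + 3.111 = 9.359 m^2 sabins.
Room volume: 168 m³.
RT60 = 0.161 · V / A = 0.161 × 168 / 9.359 = 2.89 s.

2.89 s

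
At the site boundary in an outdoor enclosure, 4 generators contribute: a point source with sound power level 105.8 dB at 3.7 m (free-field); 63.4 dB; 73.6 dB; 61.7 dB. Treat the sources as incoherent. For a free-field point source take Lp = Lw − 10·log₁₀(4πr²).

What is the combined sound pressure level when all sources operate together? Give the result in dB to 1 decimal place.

83.9 dB

Source at 3.7 m: Lp = 105.8 − 10·log₁₀(4π·3.7²) = 105.8 − 10·log₁₀(172.034) = 83.4 dB.
Sum in the linear (power) domain: Σ 10^(Lᵢ/10) = 10^(83.4/10) + 10^(63.4/10) + 10^(73.6/10) + 10^(61.7/10) = 2.454e+08.
Back to dB: 10·log₁₀ Σ = 83.9 dB.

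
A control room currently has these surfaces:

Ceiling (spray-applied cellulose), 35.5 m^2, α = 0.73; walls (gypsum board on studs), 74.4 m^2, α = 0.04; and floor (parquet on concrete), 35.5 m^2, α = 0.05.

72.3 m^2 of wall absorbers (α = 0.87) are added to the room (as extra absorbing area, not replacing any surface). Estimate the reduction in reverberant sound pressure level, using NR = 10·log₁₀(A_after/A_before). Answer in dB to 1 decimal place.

A_before = Σ Sᵢαᵢ = 35.5*0.73 + 74.4*0.04 + 35.5*0.05 = 30.666 sabins.
Treatment contributes 72.3·0.87 = 62.901 sabins.
New total A_after = 93.567 sabins.
Reduction = 10 log₁₀(A_after/A_before) = 10 log₁₀(3.0512) = 4.8 dB.

4.8 dB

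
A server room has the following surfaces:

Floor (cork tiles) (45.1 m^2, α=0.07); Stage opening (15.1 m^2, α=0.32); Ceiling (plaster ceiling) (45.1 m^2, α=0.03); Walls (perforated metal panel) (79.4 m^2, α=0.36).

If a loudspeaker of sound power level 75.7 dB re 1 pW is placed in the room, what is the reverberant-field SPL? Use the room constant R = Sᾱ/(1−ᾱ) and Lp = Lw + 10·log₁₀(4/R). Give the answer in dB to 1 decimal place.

64.9 dB

Σ(Sᵢαᵢ) = 45.1·0.07 + 15.1·0.32 + 45.1·0.03 + 79.4·0.36 = 37.926; total area S = 184.7 m^2.
ᾱ = 0.2053, so room constant R = A/(1−ᾱ) = 47.724 m^2.
Lp = Lw + 10 log₁₀(4/R) = 75.7 -10.77 = 64.9 dB.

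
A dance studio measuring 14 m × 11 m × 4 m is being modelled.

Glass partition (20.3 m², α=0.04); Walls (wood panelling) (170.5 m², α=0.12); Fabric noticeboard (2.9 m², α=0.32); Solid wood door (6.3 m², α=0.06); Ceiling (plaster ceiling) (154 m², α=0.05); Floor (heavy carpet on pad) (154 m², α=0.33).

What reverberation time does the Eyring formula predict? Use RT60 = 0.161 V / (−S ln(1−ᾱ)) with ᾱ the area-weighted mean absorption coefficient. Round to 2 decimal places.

1.12 seconds

S = Σ Sᵢ = 508.0 m².
Σ(Sᵢαᵢ) = 20.3·0.04 + 170.5·0.12 + 2.9·0.32 + 6.3·0.06 + 154·0.05 + 154·0.33 = 81.098.
Mean coefficient ᾱ = A/S = 0.1596.
−S·ln(1−ᾱ) = −508.0 × ln(1 − 0.1596) = 88.330.
V = 14 × 11 × 4 = 616 m³.
T = 0.161·V/[−S·ln(1−ᾱ)] = 0.161·616/88.330 = 1.12 s.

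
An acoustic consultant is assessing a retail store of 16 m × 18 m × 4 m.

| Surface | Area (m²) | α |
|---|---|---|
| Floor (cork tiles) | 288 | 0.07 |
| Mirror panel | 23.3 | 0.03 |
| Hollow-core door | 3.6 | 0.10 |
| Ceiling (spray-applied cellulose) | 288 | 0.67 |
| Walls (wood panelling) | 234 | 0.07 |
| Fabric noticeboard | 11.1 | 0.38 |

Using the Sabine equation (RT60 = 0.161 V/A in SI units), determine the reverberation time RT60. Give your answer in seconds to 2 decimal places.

Equivalent absorption area: A = 288×0.07 + 23.3×0.03 + 3.6×0.10 + 288×0.67 + 234×0.07 + 11.1×0.38 = 234.777 m².
Room volume: 1152 m³.
Sabine: RT60 = 0.161 × 1152 / 234.777 = 0.79 s.

0.79 s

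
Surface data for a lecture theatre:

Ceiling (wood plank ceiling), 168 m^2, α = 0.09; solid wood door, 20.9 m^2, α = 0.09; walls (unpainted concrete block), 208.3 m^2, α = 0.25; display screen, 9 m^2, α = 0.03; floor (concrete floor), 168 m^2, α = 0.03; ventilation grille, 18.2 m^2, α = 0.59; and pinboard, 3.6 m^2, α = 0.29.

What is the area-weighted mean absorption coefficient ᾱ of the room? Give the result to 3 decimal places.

0.145

Total surface area S = 596.0 m^2.
Weighted sum Σ Sα = 86.168.
ᾱ = A/S = 0.145.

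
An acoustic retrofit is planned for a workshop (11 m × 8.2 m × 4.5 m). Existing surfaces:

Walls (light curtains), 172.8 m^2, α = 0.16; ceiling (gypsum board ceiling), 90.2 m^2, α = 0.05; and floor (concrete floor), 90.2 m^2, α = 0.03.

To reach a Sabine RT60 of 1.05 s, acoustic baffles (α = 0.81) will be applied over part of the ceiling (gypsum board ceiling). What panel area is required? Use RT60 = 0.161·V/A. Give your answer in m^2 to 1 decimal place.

Summing Sᵢαᵢ: 27.648 + 4.510 + 2.706 → A₁ = 34.864 sabins.
V = 405.9 m³. Target absorption A₂ = 0.161 × 405.9 / 1.05 = 62.238 sabins.
Absorption to add: 62.238 − 34.864 = 27.374 sabins.
Net gain per m^2: Δα = 0.81 − 0.05 = 0.76.
Area = ΔA/Δα = 27.374/0.76 = 36.0 m^2.

36.0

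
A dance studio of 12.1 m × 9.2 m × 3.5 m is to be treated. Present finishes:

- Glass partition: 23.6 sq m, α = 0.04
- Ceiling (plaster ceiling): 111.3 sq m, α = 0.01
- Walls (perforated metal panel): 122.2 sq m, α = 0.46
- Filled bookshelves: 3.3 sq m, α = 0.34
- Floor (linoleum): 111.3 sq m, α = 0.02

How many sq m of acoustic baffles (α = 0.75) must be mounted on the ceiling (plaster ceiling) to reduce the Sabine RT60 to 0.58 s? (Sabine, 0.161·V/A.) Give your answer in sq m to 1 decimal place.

62.9

Total absorption A₁ = 23.6·0.04 + 111.3·0.01 + 122.2·0.46 + 3.3·0.34 + 111.3·0.02
  = 0.944 + 1.113 + 56.212 + 1.122 + 2.226 = 61.617 sq m sabins.
V = 389.62 m³. Target absorption A₂ = 0.161 × 389.62 / 0.58 = 108.153 sabins.
ΔA needed = 108.153 − 61.617 = 46.536 sabins.
Each sq m of panel replacing the ceiling (plaster ceiling) adds (0.75 − 0.01) = 0.74 sabins.
Area = ΔA/Δα = 46.536/0.74 = 62.9 sq m.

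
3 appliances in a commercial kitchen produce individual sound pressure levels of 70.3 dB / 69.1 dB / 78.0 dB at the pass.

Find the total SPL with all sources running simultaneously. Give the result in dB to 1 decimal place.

Σ 10^(Lᵢ/10) = 8.194e+07.
L_total = 10·log₁₀(8.194e+07) = 79.1 dB.

79.1 dB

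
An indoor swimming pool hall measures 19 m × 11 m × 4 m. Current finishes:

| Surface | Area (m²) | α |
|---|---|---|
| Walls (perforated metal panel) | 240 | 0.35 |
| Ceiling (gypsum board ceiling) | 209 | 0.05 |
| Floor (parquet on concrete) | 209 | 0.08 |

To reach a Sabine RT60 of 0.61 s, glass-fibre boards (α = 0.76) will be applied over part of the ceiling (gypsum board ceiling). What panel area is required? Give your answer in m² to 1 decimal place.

154.2

Total absorption A₁ = 240×0.35 + 209×0.05 + 209×0.08
  = 84.000 + 10.450 + 16.720 = 111.170 m² sabins.
Required A₂ = 0.161·836/0.61 = 220.649 sabins.
Absorption to add: 220.649 − 111.170 = 109.479 sabins.
Net gain per m²: Δα = 0.76 − 0.05 = 0.71.
Area = ΔA/Δα = 109.479/0.71 = 154.2 m².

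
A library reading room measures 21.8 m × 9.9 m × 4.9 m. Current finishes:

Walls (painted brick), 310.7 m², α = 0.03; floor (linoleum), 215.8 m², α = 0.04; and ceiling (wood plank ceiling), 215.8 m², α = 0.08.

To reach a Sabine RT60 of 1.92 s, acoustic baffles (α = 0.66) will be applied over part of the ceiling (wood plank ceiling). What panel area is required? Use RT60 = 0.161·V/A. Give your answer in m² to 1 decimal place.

92.2

Total absorption A₁ = 310.7·0.03 + 215.8·0.04 + 215.8·0.08
  = 9.321 + 8.632 + 17.264 = 35.217 m² sabins.
V = 1057.518 m³. Target absorption A₂ = 0.161 × 1057.518 / 1.92 = 88.677 sabins.
ΔA needed = 88.677 − 35.217 = 53.460 sabins.
Each m² of panel replacing the ceiling (wood plank ceiling) adds (0.66 − 0.08) = 0.58 sabins.
Panel area = 53.460 / 0.58 = 92.2 m².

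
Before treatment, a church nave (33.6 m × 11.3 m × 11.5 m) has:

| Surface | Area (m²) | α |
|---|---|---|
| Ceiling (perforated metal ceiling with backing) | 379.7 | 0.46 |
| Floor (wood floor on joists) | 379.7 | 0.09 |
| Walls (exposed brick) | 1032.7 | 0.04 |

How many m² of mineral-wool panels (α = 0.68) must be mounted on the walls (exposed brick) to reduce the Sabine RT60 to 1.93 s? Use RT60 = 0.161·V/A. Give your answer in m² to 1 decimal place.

A₁ = Σ Sᵢαᵢ = 379.7·0.46 + 379.7·0.09 + 1032.7·0.04 = 250.143 sabins.
V = 4366.32 m³. Target absorption A₂ = 0.161 × 4366.32 / 1.93 = 364.237 sabins.
Absorption to add: 364.237 − 250.143 = 114.094 sabins.
Net gain per m²: Δα = 0.68 − 0.04 = 0.64.
Panel area = 114.094 / 0.64 = 178.3 m².

178.3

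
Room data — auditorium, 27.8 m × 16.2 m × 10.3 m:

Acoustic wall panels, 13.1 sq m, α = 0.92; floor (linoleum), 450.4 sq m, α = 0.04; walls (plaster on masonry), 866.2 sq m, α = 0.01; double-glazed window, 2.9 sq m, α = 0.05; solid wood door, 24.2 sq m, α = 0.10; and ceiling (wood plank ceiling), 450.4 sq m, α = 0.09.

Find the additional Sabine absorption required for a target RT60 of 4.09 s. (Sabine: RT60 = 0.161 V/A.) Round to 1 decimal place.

Equivalent absorption area: A₁ = 13.1·0.92 + 450.4·0.04 + 866.2·0.01 + 2.9·0.05 + 24.2·0.10 + 450.4·0.09 = 81.831 sq m.
V = 4638.708 m³. Required absorption A₂ = 0.161 × 4638.708 / 4.09 = 182.600 sabins.
ΔA = A₂ − A₁ = 182.600 − 81.831 = 100.8 sabins.

100.8 sabins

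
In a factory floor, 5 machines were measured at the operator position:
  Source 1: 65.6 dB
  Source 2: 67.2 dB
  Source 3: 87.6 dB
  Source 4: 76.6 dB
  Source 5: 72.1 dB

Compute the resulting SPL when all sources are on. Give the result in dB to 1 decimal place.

Σ 10^(Lᵢ/10) = 6.462e+08.
Back to dB: 10·log₁₀ Σ = 88.1 dB.

88.1 dB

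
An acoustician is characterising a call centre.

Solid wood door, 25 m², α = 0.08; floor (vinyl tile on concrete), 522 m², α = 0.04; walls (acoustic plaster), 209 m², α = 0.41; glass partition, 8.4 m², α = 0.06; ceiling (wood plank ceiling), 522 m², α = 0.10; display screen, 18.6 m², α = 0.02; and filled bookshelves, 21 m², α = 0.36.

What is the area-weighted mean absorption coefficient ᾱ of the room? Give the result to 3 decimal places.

S = Σ Sᵢ = 25 + 522 + 209 + 8.4 + 522 + 18.6 + 21 = 1326.0 m².
A = 25×0.08 + 522×0.04 + 209×0.41 + 8.4×0.06 + 522×0.10 + 18.6×0.02 + 21×0.36 = 169.206 sabins.
ᾱ = 169.206 / 1326.0 = 0.128.

0.128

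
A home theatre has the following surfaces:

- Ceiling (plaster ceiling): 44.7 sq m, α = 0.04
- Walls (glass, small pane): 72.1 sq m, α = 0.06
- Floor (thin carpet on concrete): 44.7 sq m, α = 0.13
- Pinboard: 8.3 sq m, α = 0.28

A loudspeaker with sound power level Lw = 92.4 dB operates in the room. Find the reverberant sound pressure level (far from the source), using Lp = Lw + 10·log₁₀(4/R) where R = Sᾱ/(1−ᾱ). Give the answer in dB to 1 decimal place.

86.5 dB

Σ(Sᵢαᵢ) = 44.7·0.04 + 72.1·0.06 + 44.7·0.13 + 8.3·0.28 = 14.249; total area S = 169.8 sq m.
ᾱ = 14.249/169.8 = 0.0839; R = Sᾱ/(1−ᾱ) = 14.249/(1−0.0839) = 15.554 sq m.
Lp = 92.4 + 10·log₁₀(4/15.554) = 92.4 + (-5.90) = 86.5 dB.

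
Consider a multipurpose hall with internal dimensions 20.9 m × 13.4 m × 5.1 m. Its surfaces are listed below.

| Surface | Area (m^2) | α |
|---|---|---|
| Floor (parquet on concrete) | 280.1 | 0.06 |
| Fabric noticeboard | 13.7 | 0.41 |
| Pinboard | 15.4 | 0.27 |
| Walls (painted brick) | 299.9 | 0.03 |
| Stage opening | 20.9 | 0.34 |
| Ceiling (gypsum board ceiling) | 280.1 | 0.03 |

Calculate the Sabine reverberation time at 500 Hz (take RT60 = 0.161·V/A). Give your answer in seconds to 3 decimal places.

A = Σ Sᵢαᵢ = 280.1·0.06 + 13.7·0.41 + 15.4·0.27 + 299.9·0.03 + 20.9·0.34 + 280.1·0.03 = 51.087 sabins.
Room volume: 1428.306 m³.
Sabine: RT60 = 0.161 × 1428.306 / 51.087 = 4.501 s.

4.501 sec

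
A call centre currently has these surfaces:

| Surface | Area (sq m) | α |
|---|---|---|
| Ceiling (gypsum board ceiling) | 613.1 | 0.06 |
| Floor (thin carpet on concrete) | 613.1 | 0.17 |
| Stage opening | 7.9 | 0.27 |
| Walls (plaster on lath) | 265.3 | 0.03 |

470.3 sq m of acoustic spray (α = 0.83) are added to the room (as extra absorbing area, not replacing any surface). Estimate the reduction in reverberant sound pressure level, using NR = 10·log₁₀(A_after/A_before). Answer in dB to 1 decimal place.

A_before = Σ Sᵢαᵢ = 613.1×0.06 + 613.1×0.17 + 7.9×0.27 + 265.3×0.03 = 151.105 sabins.
Treatment contributes 470.3·0.83 = 390.349 sabins.
A_after = 151.105 + 390.349 = 541.454 sabins.
NR = 10·log₁₀(541.454/151.105) = 5.5 dB.

5.5 dB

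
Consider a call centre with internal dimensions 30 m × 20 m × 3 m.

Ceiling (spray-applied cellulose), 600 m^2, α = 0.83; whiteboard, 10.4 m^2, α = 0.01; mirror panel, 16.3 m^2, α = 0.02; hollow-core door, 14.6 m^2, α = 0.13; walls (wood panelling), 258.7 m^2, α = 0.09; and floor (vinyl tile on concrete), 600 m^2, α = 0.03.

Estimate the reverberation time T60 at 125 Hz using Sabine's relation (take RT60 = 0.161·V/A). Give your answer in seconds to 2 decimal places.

Total absorption A = 600·0.83 + 10.4·0.01 + 16.3·0.02 + 14.6·0.13 + 258.7·0.09 + 600·0.03
  = 498.000 + 0.104 + 0.326 + 1.898 + 23.283 + 18.000 = 541.611 m^2 sabins.
V = 30·20·3 = 1800 m³.
RT60 = 0.161 · V / A = 0.161 × 1800 / 541.611 = 0.54 s.

0.54 seconds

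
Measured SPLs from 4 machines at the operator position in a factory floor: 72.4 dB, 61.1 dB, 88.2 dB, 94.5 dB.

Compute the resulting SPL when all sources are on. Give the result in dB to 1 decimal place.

95.4 dB

Sum in the linear (power) domain: Σ 10^(Lᵢ/10) = 10^(72.4/10) + 10^(61.1/10) + 10^(88.2/10) + 10^(94.5/10) = 3.498e+09.
L_total = 10·log₁₀(3.498e+09) = 95.4 dB.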